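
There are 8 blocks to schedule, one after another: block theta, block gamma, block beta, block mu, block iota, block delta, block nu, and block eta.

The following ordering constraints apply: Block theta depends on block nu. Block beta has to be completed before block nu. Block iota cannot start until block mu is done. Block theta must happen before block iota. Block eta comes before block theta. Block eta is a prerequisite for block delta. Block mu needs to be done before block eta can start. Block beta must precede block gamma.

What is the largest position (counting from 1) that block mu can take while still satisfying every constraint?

Following every chain forward from block mu, the blocks that must come later are block theta, block iota, block delta, block eta — 4 of them.
With 4 mandatory successors out of 8 blocks total, the latest slot for block mu is 8−4 = 4, and it's reachable by doing all non-successors before block mu.

4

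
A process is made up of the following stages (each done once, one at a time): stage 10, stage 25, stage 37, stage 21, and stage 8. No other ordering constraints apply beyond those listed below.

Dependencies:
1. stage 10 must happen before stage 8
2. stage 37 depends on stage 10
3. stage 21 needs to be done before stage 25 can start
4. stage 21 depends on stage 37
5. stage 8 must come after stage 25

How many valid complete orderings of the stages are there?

1

Stage 10 is the only stage with nothing required before it, so every ordering starts there.
Continuing from there, at each step only one stage has all its prerequisites placed, so the ordering is fully determined — there is exactly 1.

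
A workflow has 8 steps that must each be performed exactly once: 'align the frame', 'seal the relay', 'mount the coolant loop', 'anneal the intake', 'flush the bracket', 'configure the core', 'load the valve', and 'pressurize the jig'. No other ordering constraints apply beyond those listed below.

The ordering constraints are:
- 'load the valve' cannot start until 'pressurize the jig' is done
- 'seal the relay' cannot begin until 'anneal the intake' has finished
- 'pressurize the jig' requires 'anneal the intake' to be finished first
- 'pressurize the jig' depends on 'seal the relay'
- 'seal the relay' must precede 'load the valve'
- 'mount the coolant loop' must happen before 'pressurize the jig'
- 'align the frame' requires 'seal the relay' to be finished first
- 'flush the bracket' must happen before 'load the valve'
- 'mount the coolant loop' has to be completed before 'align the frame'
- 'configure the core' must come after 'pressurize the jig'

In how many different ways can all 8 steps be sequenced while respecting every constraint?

147

The steps with no prerequisites are 'mount the coolant loop', 'anneal the intake', 'flush the bracket'; any of them can be placed first.
Counting all ways to extend the partial order to a total order gives 147.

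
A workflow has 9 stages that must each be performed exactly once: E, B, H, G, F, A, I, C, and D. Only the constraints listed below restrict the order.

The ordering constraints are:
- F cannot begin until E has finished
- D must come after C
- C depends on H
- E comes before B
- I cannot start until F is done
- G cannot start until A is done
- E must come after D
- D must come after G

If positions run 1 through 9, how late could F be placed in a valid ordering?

The only stage forced after F (directly or by a chain) is I.
With 1 mandatory successor out of 9 stages total, the latest slot for F is 9−1 = 8, and it's reachable by doing all non-successors before F.

8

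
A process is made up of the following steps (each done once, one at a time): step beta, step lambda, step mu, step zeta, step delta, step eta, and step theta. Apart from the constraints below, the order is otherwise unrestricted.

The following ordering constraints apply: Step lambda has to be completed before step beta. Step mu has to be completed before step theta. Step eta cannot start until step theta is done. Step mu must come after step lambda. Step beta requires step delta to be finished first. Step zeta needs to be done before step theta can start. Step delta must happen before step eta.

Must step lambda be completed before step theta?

Tracing the constraints gives a chain: step lambda → step mu → step theta.
Hence step lambda necessarily comes before step theta.

Yes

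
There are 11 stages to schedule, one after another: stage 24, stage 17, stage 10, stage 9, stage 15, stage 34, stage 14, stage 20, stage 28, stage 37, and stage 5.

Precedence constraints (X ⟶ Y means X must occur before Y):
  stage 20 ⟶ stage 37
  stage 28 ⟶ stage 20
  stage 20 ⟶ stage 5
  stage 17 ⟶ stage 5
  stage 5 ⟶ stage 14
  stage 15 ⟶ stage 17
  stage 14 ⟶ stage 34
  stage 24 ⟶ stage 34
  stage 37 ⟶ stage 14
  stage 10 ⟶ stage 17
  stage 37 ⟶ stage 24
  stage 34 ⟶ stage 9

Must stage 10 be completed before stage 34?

Tracing the constraints gives a chain: stage 10 → stage 17 → stage 5 → stage 14 → stage 34.
Hence stage 10 necessarily comes before stage 34.

Yes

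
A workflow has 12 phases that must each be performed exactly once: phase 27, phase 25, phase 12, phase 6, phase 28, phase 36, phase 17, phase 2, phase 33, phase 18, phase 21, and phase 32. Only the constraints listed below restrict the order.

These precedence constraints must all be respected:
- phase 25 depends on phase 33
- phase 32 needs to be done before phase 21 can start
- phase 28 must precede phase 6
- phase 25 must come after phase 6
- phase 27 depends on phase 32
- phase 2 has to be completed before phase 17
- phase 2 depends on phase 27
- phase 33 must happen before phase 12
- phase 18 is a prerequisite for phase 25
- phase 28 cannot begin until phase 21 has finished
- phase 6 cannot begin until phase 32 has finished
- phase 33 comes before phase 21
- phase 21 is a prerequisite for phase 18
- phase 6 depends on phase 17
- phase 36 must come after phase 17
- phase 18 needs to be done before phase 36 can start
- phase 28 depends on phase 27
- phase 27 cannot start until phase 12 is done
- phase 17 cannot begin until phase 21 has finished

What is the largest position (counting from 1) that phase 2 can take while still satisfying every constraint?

Following every chain forward from phase 2, the phases that must come later are phase 25, phase 6, phase 36, phase 17 — 4 of them.
So at least 4 phases follow phase 2, putting phase 2 no later than position 8. That position is achievable by scheduling everything else first.

8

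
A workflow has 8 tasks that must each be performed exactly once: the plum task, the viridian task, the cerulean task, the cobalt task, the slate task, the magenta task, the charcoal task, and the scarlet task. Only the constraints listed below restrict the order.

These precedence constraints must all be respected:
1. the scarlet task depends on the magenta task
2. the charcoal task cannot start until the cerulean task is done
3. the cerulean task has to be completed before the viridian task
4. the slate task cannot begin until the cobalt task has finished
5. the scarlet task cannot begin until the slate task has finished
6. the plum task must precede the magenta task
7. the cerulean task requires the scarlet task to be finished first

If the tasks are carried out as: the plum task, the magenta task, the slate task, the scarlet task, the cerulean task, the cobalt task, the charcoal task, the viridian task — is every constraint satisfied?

Here the cobalt task comes after the slate task.
Since the cobalt task is required before the slate task, the ordering is invalid.

No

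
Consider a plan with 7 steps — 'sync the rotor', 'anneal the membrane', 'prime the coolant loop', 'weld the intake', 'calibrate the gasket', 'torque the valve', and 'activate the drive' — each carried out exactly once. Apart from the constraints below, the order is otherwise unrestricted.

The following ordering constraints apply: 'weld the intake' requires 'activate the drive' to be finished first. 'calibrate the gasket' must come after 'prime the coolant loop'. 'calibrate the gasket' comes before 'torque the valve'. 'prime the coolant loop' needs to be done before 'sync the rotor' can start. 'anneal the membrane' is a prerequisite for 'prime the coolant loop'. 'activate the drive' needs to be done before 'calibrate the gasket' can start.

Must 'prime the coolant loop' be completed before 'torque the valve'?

There is a constraint chain 'prime the coolant loop' → 'calibrate the gasket' → 'torque the valve'.
So 'prime the coolant loop' must precede 'torque the valve' in any valid ordering.

Yes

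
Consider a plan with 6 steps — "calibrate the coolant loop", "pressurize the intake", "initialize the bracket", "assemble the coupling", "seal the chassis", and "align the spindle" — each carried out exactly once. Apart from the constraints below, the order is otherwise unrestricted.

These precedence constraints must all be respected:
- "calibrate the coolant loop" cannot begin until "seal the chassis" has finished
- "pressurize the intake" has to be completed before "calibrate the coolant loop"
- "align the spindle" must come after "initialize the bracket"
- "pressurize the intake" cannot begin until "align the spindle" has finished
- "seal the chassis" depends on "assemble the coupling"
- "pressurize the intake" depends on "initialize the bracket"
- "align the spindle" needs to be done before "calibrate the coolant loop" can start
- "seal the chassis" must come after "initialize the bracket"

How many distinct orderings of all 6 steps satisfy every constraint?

9

The steps with no prerequisites are "initialize the bracket", "assemble the coupling"; any of them can be placed first.
Systematically extending each partial ordering one step at a time and counting, there are 9 complete orderings.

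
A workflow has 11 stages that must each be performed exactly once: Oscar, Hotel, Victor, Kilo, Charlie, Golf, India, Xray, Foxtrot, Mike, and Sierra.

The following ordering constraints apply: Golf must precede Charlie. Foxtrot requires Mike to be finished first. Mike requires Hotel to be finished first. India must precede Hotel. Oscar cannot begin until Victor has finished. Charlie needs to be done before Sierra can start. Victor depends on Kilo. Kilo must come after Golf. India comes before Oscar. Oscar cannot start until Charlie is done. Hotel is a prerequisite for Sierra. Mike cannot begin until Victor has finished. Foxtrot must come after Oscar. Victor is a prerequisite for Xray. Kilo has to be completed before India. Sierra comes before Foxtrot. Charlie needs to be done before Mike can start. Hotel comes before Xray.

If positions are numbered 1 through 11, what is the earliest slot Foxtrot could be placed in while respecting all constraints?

Working backwards through the constraints from Foxtrot, its full set of required predecessors is Oscar, Hotel, Victor, Kilo, Charlie, Golf, India, Mike, Sierra — 9 of them.
So at minimum 9 stages come before Foxtrot, putting Foxtrot no earlier than position 10. That position is achievable by scheduling exactly those predecessors first.

10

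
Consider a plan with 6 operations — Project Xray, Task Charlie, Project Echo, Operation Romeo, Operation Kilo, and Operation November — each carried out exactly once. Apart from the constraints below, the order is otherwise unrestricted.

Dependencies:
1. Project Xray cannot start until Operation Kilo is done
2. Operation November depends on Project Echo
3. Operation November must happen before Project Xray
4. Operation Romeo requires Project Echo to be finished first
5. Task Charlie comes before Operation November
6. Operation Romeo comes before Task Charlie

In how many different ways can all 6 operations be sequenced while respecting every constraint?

The operations with no prerequisites are Project Echo, Operation Kilo; any of them can be placed first.
Counting all ways to extend the partial order to a total order gives 5.

5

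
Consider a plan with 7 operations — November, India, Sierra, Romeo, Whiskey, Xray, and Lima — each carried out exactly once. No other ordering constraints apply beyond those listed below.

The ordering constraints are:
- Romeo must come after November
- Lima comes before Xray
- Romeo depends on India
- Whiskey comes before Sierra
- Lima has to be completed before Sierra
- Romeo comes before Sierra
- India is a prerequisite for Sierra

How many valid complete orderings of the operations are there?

4 operations have no prerequisites (November, India, Whiskey, Lima), so any of them could come first.
Counting all ways to extend the partial order to a total order gives 160.

160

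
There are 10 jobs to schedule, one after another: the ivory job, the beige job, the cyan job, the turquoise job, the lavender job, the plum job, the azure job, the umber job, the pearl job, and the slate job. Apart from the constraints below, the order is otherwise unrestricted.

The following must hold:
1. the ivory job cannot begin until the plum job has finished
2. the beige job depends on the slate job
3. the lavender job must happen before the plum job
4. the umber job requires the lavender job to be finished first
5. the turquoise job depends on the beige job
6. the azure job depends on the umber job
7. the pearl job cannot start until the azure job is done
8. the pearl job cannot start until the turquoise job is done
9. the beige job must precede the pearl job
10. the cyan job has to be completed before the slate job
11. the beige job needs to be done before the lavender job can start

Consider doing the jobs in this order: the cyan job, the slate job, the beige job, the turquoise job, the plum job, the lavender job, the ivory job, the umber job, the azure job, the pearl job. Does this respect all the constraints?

No

The sequence places the plum job ahead of the lavender job.
That contradicts the constraint that the lavender job must precede the plum job.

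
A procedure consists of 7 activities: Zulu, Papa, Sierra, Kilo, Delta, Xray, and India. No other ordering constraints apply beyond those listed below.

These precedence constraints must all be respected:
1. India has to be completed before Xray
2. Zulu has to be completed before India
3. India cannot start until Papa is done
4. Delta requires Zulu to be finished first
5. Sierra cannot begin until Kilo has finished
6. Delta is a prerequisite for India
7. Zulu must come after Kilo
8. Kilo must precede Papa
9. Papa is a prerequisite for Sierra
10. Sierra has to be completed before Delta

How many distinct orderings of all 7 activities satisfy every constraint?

3

Kilo is the only activity with nothing required before it, so every ordering starts there.
Enumerating by repeatedly choosing an available activity (one whose prerequisites are all placed) gives 3 distinct complete orderings.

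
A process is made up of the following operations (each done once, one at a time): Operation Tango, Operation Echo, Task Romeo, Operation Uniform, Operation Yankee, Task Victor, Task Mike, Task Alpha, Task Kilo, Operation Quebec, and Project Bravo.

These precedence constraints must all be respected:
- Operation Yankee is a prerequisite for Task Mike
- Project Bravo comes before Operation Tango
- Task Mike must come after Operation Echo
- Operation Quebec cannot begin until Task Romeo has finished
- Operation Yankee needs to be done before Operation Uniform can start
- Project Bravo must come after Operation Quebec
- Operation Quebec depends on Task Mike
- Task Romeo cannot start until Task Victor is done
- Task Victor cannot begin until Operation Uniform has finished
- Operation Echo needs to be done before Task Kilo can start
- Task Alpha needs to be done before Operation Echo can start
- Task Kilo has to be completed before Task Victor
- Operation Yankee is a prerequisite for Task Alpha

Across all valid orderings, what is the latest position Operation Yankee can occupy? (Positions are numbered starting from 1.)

1

Following every chain forward from Operation Yankee, the operations that must come later are Operation Tango, Operation Echo, Task Romeo, Operation Uniform, Task Victor, Task Mike, Task Alpha, Task Kilo, Operation Quebec, Project Bravo — 10 of them.
With 10 mandatory successors out of 11 operations total, the latest slot for Operation Yankee is 11−10 = 1, and it's reachable by doing all non-successors before Operation Yankee.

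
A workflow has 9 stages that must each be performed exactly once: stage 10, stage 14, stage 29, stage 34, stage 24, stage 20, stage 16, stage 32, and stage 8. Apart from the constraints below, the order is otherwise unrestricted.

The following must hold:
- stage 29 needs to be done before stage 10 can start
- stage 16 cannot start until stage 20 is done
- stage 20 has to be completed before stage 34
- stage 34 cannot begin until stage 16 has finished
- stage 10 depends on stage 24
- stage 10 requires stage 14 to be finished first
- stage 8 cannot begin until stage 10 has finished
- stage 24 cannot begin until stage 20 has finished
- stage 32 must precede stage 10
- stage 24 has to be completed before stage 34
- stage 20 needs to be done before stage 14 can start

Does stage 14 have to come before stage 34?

Nothing in the constraints links stage 14 and stage 34; they are unordered relative to each other.
So stage 14 can come before stage 34 or after — it is not forced.

No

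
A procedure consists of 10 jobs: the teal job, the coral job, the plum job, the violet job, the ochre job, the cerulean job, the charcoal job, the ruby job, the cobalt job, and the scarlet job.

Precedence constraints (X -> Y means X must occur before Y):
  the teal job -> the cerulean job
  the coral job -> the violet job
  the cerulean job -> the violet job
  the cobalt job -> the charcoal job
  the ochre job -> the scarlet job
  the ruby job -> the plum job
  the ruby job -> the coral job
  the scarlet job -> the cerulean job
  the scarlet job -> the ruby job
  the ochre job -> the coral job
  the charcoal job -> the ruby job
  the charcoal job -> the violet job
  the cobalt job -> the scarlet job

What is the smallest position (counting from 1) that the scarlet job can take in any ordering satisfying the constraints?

3

Working backwards through the constraints from the scarlet job, its full set of required predecessors is the ochre job, the cobalt job — 2 of them.
So at minimum 2 jobs come before the scarlet job, putting the scarlet job no earlier than position 3. That position is achievable by scheduling exactly those predecessors first.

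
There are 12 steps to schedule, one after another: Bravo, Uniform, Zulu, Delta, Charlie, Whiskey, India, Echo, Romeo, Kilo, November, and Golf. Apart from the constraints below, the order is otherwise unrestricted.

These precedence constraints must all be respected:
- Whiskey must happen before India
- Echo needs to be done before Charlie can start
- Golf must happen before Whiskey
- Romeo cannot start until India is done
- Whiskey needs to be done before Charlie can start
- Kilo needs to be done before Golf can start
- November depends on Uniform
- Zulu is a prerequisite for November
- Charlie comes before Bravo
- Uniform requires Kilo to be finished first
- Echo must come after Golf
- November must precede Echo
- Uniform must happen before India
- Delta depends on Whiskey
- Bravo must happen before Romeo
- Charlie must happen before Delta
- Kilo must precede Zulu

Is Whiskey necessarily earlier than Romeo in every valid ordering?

Yes

Following the dependencies: Whiskey → India → Romeo.
That forces Whiskey before Romeo in every valid schedule.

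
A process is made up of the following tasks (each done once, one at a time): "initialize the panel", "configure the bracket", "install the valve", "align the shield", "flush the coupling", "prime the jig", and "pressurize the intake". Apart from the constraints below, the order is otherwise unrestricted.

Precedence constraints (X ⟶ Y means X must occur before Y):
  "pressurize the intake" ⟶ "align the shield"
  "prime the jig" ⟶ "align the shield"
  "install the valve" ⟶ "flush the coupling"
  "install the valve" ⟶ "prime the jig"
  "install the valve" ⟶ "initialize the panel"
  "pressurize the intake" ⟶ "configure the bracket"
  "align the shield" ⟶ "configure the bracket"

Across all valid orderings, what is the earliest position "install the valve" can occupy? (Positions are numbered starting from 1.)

1

No constraint forces any other task before "install the valve", so it can be placed first.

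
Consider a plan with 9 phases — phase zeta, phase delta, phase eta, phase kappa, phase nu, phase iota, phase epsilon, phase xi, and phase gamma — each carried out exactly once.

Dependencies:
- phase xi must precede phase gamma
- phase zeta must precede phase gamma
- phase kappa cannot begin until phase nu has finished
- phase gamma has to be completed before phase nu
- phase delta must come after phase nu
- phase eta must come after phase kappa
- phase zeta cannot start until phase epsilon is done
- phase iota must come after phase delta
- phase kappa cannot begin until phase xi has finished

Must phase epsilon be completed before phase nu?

Chaining the stated constraints: phase epsilon → phase zeta → phase gamma → phase nu.
That forces phase epsilon before phase nu in every valid schedule.

Yes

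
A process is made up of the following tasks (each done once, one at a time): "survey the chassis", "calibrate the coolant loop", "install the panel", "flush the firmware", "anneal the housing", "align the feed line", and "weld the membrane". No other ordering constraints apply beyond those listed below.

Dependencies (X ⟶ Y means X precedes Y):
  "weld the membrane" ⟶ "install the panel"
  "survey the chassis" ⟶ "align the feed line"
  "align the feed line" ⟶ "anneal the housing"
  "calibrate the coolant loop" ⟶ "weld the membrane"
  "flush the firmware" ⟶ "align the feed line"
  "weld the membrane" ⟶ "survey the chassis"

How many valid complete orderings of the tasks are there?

The tasks with no prerequisites are "calibrate the coolant loop", "flush the firmware"; any of them can be placed first.
Enumerating by repeatedly choosing an available task (one whose prerequisites are all placed) gives 18 distinct complete orderings.

18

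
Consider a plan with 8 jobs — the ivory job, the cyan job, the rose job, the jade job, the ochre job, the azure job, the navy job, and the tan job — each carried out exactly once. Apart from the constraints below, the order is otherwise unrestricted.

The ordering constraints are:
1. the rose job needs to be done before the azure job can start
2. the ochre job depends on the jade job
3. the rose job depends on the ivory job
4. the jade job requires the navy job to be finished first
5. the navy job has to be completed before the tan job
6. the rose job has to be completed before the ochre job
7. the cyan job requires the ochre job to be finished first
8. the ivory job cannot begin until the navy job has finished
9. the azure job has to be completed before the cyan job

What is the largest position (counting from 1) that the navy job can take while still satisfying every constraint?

Following every chain forward from the navy job, the jobs that must come later are the ivory job, the cyan job, the rose job, the jade job, the ochre job, the azure job, the tan job — 7 of them.
With 7 mandatory successors out of 8 jobs total, the latest slot for the navy job is 8−7 = 1, and it's reachable by doing all non-successors before the navy job.

1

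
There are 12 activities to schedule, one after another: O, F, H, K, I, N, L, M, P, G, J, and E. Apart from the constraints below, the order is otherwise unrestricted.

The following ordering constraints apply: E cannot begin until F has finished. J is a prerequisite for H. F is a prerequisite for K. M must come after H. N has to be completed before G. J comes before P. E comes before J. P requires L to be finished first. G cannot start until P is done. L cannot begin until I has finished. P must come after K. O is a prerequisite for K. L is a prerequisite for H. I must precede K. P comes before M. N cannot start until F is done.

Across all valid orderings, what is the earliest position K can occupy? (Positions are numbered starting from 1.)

The activities that are forced before K, directly or transitively, are O, F, I. That's 3 activities.
With 3 mandatory predecessors, the earliest K can sit is position 3+1 = 4, and placing just those 3 first achieves it.

4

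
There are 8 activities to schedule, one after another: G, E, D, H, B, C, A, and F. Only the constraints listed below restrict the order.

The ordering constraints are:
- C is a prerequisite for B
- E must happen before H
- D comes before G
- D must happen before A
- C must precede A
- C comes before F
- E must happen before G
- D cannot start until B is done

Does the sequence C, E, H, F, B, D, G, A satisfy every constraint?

Yes

Every stated constraint is respected: C sits at position 1, ahead of A at position 8, and each of the other listed pairs likewise has the predecessor earlier in the sequence.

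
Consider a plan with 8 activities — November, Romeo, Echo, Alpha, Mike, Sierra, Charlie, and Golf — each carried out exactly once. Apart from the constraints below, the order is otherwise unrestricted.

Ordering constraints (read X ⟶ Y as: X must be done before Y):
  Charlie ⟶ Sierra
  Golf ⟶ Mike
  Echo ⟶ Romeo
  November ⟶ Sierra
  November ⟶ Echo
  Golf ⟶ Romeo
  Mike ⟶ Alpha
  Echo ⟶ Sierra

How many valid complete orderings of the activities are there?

367

3 activities have no prerequisites (November, Charlie, Golf), so any of them could come first.
Enumerating by repeatedly choosing an available activity (one whose prerequisites are all placed) gives 367 distinct complete orderings.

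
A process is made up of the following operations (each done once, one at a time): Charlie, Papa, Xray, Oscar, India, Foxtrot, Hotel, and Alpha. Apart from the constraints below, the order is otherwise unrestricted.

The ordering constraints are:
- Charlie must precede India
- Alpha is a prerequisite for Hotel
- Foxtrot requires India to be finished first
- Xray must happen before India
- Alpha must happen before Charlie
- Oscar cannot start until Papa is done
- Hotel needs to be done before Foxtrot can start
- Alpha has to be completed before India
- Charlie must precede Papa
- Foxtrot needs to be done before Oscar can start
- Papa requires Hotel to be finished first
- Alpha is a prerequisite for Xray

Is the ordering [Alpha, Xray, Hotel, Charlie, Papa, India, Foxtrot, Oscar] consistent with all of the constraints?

Going through the constraints one by one, each required predecessor appears earlier in the sequence than its dependent — e.g. Alpha (position 1) is before India (position 6), as required.

Yes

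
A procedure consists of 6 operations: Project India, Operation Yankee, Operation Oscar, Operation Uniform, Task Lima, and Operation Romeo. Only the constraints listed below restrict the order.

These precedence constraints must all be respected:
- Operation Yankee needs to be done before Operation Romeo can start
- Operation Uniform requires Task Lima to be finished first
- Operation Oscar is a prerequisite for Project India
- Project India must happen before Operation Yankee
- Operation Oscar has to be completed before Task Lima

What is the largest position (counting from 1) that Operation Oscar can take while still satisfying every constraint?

1

The operations that are forced after Operation Oscar, directly or by a chain of constraints, are Project India, Operation Yankee, Operation Uniform, Task Lima, Operation Romeo. That's 5 operations.
So at least 5 operations follow Operation Oscar, putting Operation Oscar no later than position 1. That position is achievable by scheduling everything else first.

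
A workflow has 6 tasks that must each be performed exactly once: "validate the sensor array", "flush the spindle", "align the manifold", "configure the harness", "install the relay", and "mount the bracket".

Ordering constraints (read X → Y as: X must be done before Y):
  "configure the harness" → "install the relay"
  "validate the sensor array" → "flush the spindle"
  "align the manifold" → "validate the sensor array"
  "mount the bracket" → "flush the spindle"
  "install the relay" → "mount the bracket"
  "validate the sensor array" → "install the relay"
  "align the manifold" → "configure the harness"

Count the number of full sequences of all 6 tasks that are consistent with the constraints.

2

Only "align the manifold" has no prerequisites, so it must go first.
Systematically extending each partial ordering one task at a time and counting, there are 2 complete orderings.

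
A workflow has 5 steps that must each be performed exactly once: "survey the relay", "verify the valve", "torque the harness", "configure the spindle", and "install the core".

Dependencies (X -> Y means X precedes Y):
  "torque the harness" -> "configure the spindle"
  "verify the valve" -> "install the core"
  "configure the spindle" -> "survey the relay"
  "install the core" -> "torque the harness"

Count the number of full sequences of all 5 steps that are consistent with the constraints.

1

"verify the valve" is the only step with nothing required before it, so every ordering starts there.
Every step is then forced in turn, so only 1 complete ordering is consistent with the constraints.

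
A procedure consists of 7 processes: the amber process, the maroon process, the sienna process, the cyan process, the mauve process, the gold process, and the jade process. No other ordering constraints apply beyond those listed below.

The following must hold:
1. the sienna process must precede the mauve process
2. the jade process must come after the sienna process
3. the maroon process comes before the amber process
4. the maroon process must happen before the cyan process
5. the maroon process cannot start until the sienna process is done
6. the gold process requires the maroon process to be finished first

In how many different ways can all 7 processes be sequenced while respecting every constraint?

180

The sienna process is the only process with nothing required before it, so every ordering starts there.
Systematically extending each partial ordering one process at a time and counting, there are 180 complete orderings.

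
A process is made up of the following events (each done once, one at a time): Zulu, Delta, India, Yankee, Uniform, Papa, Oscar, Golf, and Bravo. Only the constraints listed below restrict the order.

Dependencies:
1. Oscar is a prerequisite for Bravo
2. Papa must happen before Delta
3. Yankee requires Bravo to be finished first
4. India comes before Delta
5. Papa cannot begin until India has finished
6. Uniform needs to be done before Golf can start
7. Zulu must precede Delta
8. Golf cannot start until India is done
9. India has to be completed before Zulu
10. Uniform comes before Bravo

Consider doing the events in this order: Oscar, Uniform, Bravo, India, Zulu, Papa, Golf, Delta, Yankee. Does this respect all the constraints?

Yes

Going through the constraints one by one, each required predecessor appears earlier in the sequence than its dependent — e.g. Bravo (position 3) is before Yankee (position 9), as required.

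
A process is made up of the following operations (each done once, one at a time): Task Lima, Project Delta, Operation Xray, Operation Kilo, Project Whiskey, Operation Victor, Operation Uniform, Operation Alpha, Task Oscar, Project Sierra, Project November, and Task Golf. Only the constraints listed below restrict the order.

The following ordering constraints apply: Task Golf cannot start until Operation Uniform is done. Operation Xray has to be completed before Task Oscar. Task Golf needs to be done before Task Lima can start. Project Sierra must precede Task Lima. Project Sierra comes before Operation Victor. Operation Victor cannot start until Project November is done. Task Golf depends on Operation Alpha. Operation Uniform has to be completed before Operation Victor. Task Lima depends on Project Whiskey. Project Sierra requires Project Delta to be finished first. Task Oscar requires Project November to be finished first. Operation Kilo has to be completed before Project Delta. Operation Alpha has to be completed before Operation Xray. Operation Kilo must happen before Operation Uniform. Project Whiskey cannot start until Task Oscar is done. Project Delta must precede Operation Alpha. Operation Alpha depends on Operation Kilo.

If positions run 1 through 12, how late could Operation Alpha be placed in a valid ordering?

7

Every operation that must follow Operation Alpha has to come after it. Tracing all chains starting from Operation Alpha, those operations are: Task Lima, Operation Xray, Project Whiskey, Task Oscar, Task Golf — 5 in total.
So at least 5 operations follow Operation Alpha, putting Operation Alpha no later than position 7. That position is achievable by scheduling everything else first.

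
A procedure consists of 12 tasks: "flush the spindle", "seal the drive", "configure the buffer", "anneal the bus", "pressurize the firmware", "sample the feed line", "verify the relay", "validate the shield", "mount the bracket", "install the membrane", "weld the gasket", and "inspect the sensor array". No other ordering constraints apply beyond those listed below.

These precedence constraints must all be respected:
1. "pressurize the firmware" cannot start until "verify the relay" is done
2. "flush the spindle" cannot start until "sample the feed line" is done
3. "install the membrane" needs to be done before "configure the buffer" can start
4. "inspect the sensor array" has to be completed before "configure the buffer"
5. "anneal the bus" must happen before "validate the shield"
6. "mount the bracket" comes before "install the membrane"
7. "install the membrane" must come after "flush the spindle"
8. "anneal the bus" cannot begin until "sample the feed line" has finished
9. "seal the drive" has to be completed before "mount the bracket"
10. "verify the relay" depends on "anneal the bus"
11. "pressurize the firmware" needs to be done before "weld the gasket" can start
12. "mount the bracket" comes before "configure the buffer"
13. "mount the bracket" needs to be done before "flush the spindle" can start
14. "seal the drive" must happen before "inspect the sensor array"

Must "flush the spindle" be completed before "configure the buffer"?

Following the dependencies: "flush the spindle" → "install the membrane" → "configure the buffer".
Hence "flush the spindle" necessarily comes before "configure the buffer".

Yes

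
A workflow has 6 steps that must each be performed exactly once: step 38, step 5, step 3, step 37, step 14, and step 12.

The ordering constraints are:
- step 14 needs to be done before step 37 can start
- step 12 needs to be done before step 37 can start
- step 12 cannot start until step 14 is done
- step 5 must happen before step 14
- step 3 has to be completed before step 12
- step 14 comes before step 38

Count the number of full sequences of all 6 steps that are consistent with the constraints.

2 steps have no prerequisites (step 5, step 3), so any of them could come first.
Enumerating by repeatedly choosing an available step (one whose prerequisites are all placed) gives 10 distinct complete orderings.

10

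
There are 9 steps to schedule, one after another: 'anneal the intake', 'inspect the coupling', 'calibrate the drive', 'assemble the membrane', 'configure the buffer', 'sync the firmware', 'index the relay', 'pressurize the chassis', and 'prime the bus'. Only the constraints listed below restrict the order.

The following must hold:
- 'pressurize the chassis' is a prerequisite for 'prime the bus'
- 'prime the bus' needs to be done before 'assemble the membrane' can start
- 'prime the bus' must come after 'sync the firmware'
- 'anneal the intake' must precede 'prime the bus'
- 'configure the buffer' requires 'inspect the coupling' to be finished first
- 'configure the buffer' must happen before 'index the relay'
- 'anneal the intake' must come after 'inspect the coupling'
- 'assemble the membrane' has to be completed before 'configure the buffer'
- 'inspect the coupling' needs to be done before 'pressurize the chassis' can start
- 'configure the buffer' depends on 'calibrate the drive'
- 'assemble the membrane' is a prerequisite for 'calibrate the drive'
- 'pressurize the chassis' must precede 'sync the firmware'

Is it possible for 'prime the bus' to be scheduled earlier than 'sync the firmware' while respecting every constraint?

There is a dependency chain 'sync the firmware' → 'prime the bus', so 'prime the bus' always comes after 'sync the firmware'.
Hence 'prime the bus' can never be scheduled before 'sync the firmware'.

No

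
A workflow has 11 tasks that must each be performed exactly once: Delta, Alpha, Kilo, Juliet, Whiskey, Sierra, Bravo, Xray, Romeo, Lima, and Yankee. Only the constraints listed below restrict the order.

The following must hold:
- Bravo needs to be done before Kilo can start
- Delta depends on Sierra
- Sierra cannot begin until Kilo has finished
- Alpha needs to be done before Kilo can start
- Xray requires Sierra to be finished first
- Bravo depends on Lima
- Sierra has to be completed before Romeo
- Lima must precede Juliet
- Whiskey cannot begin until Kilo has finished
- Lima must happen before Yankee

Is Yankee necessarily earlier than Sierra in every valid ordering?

No chain of constraints connects Yankee to Sierra in either direction.
There exist valid orderings with Sierra before Yankee, so Yankee is not required to come first.

No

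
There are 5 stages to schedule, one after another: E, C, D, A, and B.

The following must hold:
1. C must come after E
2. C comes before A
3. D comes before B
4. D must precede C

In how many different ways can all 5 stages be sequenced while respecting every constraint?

2 stages have no prerequisites (E, D), so any of them could come first.
Counting all ways to extend the partial order to a total order gives 7.

7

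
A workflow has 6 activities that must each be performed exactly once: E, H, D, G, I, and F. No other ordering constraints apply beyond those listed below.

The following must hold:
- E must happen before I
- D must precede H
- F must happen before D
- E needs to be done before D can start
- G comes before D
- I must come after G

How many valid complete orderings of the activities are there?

20

The activities with no prerequisites are E, G, F; any of them can be placed first.
Counting all ways to extend the partial order to a total order gives 20.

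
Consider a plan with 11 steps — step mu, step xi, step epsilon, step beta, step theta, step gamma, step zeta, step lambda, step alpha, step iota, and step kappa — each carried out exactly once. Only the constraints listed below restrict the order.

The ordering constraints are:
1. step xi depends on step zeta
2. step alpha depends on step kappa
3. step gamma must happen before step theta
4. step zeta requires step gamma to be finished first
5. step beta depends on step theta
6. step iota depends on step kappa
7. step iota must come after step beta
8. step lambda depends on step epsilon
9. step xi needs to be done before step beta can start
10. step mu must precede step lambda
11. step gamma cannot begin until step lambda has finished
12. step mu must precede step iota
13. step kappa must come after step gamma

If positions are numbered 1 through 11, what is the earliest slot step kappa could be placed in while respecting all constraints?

5

Every step that must precede step kappa has to come before it. Tracing all chains that end at step kappa, those steps are: step mu, step epsilon, step gamma, step lambda — 4 in total.
With 4 mandatory predecessors, the earliest step kappa can sit is position 4+1 = 5, and placing just those 4 first achieves it.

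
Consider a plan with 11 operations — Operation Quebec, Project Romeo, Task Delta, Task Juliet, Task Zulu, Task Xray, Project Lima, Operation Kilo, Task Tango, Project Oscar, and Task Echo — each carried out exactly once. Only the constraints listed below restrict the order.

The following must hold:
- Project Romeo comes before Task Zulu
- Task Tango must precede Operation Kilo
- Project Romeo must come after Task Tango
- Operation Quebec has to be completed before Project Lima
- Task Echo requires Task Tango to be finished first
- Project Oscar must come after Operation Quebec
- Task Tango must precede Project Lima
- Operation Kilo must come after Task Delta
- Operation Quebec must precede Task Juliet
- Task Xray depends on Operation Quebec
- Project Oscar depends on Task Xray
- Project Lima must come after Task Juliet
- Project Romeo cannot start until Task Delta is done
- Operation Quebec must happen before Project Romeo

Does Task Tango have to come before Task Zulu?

Yes

Tracing the constraints gives a chain: Task Tango → Project Romeo → Task Zulu.
That forces Task Tango before Task Zulu in every valid schedule.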